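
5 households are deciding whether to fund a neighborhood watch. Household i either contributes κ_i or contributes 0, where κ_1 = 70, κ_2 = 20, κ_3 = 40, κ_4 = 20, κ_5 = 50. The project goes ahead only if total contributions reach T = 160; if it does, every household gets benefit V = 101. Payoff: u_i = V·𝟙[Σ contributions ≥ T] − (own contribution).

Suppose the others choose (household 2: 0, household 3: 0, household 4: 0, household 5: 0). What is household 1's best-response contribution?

0

Others' total = 0. Even contributing 70 gives 70 < 160: no benefit either way.
Best response: 0.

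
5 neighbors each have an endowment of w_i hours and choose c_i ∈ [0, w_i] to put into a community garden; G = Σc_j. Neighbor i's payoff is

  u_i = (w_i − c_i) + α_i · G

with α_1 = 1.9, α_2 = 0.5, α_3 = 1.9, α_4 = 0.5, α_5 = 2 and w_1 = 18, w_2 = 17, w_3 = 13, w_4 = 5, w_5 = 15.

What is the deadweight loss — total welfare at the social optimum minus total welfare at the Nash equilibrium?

∂u_i/∂c_i = α_i − 1, so neighbor i contributes w_i if α_i > 1, else 0.
α_i > 1 for i ∈ {1, 3, 5}; NE contributions (18, 0, 13, 0, 15), G = 46.
W^NE = Σw_i − G^NE + (Σα_i)·G^NE = 68 + 5.8·46 = 334.8.
Planner: ∂(Σu_j)/∂c_i = Σα_j − 1 = 5.8 > 0, so everyone contributes w_i; G^SO = 68, W^SO = 68 + 5.8·68 = 462.4.
Deadweight loss = 127.6.

127.6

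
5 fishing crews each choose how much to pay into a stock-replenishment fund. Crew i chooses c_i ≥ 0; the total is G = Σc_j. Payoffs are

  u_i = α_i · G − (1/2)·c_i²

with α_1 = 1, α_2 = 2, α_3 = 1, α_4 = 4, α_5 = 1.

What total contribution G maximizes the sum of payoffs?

Planner FOC: ∂(Σu_j)/∂c_i = (Σα_j) − c_i = 0, so c_i^SO = Σα_j = 9 for every i; G^SO = 45.

45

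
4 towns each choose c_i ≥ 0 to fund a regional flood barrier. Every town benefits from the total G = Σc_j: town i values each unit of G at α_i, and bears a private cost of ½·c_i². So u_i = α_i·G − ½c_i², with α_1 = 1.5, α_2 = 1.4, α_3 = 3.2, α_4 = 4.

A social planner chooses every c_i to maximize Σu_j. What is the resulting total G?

40.4

Planner FOC: ∂(Σu_j)/∂c_i = (Σα_j) − c_i = 0, so c_i^SO = Σα_j = 10.1 for every i; G^SO = 40.4.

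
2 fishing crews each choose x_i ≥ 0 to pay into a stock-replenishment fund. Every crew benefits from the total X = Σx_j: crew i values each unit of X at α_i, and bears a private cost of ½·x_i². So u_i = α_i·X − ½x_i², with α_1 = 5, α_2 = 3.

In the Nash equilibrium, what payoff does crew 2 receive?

Crew i's FOC: ∂u_i/∂x_i = α_i − x_i = 0, so x_i* = α_i.
NE contributions = (5, 3); X = 8.
u_2 = α_2·X − ½·(x_2)² = 3·8 − ½·3² = 19.5.

19.5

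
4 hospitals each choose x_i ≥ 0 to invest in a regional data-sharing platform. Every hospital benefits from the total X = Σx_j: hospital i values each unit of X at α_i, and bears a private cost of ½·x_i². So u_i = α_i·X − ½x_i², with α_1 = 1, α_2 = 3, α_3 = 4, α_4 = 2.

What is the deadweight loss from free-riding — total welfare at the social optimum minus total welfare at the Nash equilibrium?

115

Hospital i's FOC: ∂u_i/∂x_i = α_i − x_i = 0, so x_i* = α_i.
NE contributions = (1, 3, 4, 2); X = 10.
W^NE = (Σα)·X − ½Σα_i² = 10² − ½·30 = 85.
Planner sets x_i = Σα_j = 10 for every i, so X^SO = 4·10 = 40.
W^SO = (Σα)·X^SO − ½·4·(Σα)² = (4/2)·10² = 200.
Deadweight loss = W^SO − W^NE = 115.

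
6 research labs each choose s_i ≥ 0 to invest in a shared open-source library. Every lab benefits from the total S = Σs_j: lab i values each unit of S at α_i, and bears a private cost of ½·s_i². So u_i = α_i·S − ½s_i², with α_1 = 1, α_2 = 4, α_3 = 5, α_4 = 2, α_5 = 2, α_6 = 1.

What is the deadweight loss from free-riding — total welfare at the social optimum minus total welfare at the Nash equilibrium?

475.5

Lab i's FOC: ∂u_i/∂s_i = α_i − s_i = 0, so s_i* = α_i.
NE contributions = (1, 4, 5, 2, 2, 1); S = 15.
W^NE = (Σα)·S − ½Σα_i² = 15² − ½·51 = 199.5.
Planner sets s_i = Σα_j = 15 for every i, so S^SO = 6·15 = 90.
W^SO = (Σα)·S^SO − ½·6·(Σα)² = (6/2)·15² = 675.
Deadweight loss = W^SO − W^NE = 475.5.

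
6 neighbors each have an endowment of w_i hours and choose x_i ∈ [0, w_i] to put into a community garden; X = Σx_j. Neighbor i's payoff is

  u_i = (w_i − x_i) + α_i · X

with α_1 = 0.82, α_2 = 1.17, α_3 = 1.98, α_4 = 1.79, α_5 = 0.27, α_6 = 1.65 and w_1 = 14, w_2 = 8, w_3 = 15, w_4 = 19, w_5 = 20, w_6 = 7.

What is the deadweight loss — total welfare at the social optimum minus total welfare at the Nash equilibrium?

227.12

∂u_i/∂x_i = α_i − 1, so neighbor i contributes w_i if α_i > 1, else 0.
α_i > 1 for i ∈ {2, 3, 4, 6}; NE contributions (0, 8, 15, 19, 0, 7), X = 49.
W^NE = Σw_i − X^NE + (Σα_i)·X^NE = 83 + 6.68·49 = 410.32.
Planner: ∂(Σu_j)/∂x_i = Σα_j − 1 = 6.68 > 0, so everyone contributes w_i; X^SO = 83, W^SO = 83 + 6.68·83 = 637.44.
Deadweight loss = 227.12.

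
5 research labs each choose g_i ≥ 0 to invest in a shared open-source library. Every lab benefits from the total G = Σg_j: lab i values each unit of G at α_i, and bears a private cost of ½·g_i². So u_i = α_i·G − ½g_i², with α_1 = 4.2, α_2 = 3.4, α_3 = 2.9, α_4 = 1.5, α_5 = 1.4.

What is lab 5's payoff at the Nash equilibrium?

Lab i's FOC: ∂u_i/∂g_i = α_i − g_i = 0, so g_i* = α_i.
NE contributions = (4.2, 3.4, 2.9, 1.5, 1.4); G = 13.4.
u_5 = α_5·G − ½·(g_5)² = 1.4·13.4 − ½·1.4² = 17.78.

17.78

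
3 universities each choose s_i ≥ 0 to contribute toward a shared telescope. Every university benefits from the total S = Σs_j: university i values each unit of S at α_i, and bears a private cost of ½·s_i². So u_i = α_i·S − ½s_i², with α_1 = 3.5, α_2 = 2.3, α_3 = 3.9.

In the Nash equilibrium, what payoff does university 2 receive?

19.665

University i's FOC: ∂u_i/∂s_i = α_i − s_i = 0, so s_i* = α_i.
NE contributions = (3.5, 2.3, 3.9); S = 9.7.
u_2 = α_2·S − ½·(s_2)² = 2.3·9.7 − ½·2.3² = 19.665.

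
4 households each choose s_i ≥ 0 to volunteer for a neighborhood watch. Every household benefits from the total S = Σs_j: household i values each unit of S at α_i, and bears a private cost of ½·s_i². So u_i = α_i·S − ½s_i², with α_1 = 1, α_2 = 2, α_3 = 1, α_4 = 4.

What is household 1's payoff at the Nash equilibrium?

7.5

Household i's FOC: ∂u_i/∂s_i = α_i − s_i = 0, so s_i* = α_i.
NE contributions = (1, 2, 1, 4); S = 8.
u_1 = α_1·S − ½·(s_1)² = 1·8 − ½·1² = 7.5.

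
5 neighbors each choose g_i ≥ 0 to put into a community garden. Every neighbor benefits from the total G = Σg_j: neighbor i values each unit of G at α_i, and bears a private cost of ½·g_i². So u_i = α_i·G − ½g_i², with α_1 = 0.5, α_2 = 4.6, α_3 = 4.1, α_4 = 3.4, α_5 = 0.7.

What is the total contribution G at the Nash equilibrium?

13.3

Neighbor i's FOC: ∂u_i/∂g_i = α_i − g_i = 0, so g_i* = α_i.
NE contributions = (0.5, 4.6, 4.1, 3.4, 0.7); G = 13.3.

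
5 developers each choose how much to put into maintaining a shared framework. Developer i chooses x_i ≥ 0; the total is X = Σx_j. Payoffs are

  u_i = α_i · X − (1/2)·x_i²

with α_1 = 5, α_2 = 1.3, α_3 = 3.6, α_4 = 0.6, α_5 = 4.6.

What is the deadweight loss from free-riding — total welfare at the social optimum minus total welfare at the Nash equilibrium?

372.6

Developer i's FOC: ∂u_i/∂x_i = α_i − x_i = 0, so x_i* = α_i.
NE contributions = (5, 1.3, 3.6, 0.6, 4.6); X = 15.1.
W^NE = (Σα)·X − ½Σα_i² = 15.1² − ½·61.17 = 197.425.
Planner sets x_i = Σα_j = 15.1 for every i, so X^SO = 5·15.1 = 75.5.
W^SO = (Σα)·X^SO − ½·5·(Σα)² = (5/2)·15.1² = 570.025.
Deadweight loss = W^SO − W^NE = 372.6.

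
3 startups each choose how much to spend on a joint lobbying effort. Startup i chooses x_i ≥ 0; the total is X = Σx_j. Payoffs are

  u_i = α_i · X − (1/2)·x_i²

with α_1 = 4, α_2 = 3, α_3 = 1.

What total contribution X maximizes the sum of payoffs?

24

Planner FOC: ∂(Σu_j)/∂x_i = (Σα_j) − x_i = 0, so x_i^SO = Σα_j = 8 for every i; X^SO = 24.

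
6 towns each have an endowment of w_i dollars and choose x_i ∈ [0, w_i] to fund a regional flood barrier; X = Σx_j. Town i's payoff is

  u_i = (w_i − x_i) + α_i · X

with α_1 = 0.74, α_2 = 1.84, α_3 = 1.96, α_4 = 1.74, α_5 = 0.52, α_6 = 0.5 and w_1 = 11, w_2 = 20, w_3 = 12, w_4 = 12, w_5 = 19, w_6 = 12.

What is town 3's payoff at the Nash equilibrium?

∂u_i/∂x_i = α_i − 1, so town i contributes w_i if α_i > 1, else 0.
α_i > 1 for i ∈ {2, 3, 4}; NE contributions (0, 20, 12, 12, 0, 0), X = 44.
u_3 = (12 − 12) + 1.96·44 = 86.24.

86.24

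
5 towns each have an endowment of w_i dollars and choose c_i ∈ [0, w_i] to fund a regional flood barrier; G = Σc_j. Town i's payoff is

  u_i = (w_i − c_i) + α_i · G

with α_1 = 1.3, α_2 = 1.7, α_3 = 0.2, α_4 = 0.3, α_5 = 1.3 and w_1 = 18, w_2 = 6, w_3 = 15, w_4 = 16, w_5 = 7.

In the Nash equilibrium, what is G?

∂u_i/∂c_i = α_i − 1, so town i contributes w_i if α_i > 1, else 0.
α_i > 1 for i ∈ {1, 2, 5}; NE contributions (18, 6, 0, 0, 7), G = 31.

31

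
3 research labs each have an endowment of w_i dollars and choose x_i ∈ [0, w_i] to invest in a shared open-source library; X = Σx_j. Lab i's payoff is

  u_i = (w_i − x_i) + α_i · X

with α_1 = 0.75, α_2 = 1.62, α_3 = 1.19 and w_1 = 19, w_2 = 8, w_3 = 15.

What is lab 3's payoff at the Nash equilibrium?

∂u_i/∂x_i = α_i − 1, so lab i contributes w_i if α_i > 1, else 0.
α_i > 1 for i ∈ {2, 3}; NE contributions (0, 8, 15), X = 23.
u_3 = (15 − 15) + 1.19·23 = 27.37.

27.37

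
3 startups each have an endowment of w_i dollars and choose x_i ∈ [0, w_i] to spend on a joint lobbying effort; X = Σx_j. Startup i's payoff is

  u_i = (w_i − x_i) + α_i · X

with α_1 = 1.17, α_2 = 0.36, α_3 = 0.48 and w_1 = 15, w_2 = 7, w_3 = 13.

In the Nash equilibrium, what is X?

∂u_i/∂x_i = α_i − 1, so startup i contributes w_i if α_i > 1, else 0.
α_i > 1 for i ∈ {1}; NE contributions (15, 0, 0), X = 15.

15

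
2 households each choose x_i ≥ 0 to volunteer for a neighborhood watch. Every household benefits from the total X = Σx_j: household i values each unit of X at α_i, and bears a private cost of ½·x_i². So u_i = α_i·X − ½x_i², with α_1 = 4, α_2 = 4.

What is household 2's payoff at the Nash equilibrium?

Household i's FOC: ∂u_i/∂x_i = α_i − x_i = 0, so x_i* = α_i.
NE contributions = (4, 4); X = 8.
u_2 = α_2·X − ½·(x_2)² = 4·8 − ½·4² = 24.

24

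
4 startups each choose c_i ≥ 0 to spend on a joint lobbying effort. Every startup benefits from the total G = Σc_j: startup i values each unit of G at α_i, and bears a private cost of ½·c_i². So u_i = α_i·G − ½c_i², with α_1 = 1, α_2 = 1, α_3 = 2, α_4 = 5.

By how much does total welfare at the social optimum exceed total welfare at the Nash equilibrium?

96.5

Startup i's FOC: ∂u_i/∂c_i = α_i − c_i = 0, so c_i* = α_i.
NE contributions = (1, 1, 2, 5); G = 9.
W^NE = (Σα)·G − ½Σα_i² = 9² − ½·31 = 65.5.
Planner sets c_i = Σα_j = 9 for every i, so G^SO = 4·9 = 36.
W^SO = (Σα)·G^SO − ½·4·(Σα)² = (4/2)·9² = 162.
Deadweight loss = W^SO − W^NE = 96.5.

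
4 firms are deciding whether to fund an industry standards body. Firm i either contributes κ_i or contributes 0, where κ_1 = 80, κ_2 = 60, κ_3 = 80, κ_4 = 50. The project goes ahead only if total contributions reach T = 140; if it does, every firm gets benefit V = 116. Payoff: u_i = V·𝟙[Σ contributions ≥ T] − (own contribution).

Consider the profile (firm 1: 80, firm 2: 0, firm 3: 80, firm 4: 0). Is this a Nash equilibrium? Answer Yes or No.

Yes

Total = 160 ≥ 140: provided.
Firm 1 (pledges 80, payoff 36): dropping to 0 → total 80, payoff 0. No gain.
Firm 2 (pledges 0, payoff 116): pledging 60 → total 220, payoff 56. No gain.
Firm 3 (pledges 80, payoff 36): dropping to 0 → total 80, payoff 0. No gain.
Firm 4 (pledges 0, payoff 116): pledging 50 → total 210, payoff 66. No gain.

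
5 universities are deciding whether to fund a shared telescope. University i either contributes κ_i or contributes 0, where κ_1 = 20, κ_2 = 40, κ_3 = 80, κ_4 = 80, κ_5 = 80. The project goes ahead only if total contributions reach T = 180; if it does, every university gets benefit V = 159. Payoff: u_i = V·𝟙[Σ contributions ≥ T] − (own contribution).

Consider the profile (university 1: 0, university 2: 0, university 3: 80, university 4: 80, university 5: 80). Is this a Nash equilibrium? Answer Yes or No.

Total = 240 ≥ 180: provided.
University 1 (pledges 0, payoff 159): pledging 20 → total 260, payoff 139. No gain.
University 2 (pledges 0, payoff 159): pledging 40 → total 280, payoff 119. No gain.
University 3 (pledges 80, payoff 79): dropping to 0 → total 160, payoff 0. No gain.
University 4 (pledges 80, payoff 79): dropping to 0 → total 160, payoff 0. No gain.
University 5 (pledges 80, payoff 79): dropping to 0 → total 160, payoff 0. No gain.

Yes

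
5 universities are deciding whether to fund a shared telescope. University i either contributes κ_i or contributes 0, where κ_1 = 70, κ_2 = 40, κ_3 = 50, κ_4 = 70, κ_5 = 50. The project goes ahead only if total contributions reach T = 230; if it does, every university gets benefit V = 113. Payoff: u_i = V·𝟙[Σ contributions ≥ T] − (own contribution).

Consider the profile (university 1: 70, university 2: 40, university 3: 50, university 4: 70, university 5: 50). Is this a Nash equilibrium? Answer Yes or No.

No

Total = 280 ≥ 230: provided.
University 1 (pledges 70, payoff 43): dropping to 0 → total 210, payoff 0. No gain.
University 2 (pledges 40, payoff 73): dropping to 0 → total 240, payoff 113. Profitable deviation.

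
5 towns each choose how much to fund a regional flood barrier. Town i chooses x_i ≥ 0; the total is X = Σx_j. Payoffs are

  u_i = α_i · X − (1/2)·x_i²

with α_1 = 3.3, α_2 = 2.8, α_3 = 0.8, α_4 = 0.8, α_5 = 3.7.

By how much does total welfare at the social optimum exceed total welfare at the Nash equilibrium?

211.79

Town i's FOC: ∂u_i/∂x_i = α_i − x_i = 0, so x_i* = α_i.
NE contributions = (3.3, 2.8, 0.8, 0.8, 3.7); X = 11.4.
W^NE = (Σα)·X − ½Σα_i² = 11.4² − ½·33.7 = 113.11.
Planner sets x_i = Σα_j = 11.4 for every i, so X^SO = 5·11.4 = 57.
W^SO = (Σα)·X^SO − ½·5·(Σα)² = (5/2)·11.4² = 324.9.
Deadweight loss = W^SO − W^NE = 211.79.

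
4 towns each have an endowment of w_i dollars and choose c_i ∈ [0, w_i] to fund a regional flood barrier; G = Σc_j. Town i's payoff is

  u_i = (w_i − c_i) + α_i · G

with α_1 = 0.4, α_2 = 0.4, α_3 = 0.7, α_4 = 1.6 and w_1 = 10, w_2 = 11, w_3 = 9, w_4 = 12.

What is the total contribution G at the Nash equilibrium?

12

∂u_i/∂c_i = α_i − 1, so town i contributes w_i if α_i > 1, else 0.
α_i > 1 for i ∈ {4}; NE contributions (0, 0, 0, 12), G = 12.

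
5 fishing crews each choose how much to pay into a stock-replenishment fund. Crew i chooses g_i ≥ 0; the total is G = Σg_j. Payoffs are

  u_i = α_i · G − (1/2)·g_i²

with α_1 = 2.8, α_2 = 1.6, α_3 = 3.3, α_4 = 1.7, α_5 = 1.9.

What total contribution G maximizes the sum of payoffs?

Planner FOC: ∂(Σu_j)/∂g_i = (Σα_j) − g_i = 0, so g_i^SO = Σα_j = 11.3 for every i; G^SO = 56.5.

56.5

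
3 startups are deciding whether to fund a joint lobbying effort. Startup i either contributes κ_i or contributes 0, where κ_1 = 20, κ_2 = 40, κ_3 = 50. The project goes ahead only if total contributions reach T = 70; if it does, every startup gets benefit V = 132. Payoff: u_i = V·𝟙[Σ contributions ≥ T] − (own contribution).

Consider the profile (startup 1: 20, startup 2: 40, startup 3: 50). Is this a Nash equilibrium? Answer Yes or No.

No

Total = 110 ≥ 70: provided.
Startup 1 (pledges 20, payoff 112): dropping to 0 → total 90, payoff 132. Profitable deviation.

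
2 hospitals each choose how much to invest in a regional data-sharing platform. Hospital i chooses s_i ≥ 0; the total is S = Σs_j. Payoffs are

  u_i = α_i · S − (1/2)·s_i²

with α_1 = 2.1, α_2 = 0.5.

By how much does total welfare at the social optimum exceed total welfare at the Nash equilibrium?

2.33

Hospital i's FOC: ∂u_i/∂s_i = α_i − s_i = 0, so s_i* = α_i.
NE contributions = (2.1, 0.5); S = 2.6.
W^NE = (Σα)·S − ½Σα_i² = 2.6² − ½·4.66 = 4.43.
Planner sets s_i = Σα_j = 2.6 for every i, so S^SO = 2·2.6 = 5.2.
W^SO = (Σα)·S^SO − ½·2·(Σα)² = (2/2)·2.6² = 6.76.
Deadweight loss = W^SO − W^NE = 2.33.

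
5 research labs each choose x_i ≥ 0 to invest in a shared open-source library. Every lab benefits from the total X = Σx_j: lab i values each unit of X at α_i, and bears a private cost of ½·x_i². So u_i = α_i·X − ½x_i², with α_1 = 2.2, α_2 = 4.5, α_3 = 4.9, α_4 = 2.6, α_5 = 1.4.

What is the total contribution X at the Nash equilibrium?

15.6

Lab i's FOC: ∂u_i/∂x_i = α_i − x_i = 0, so x_i* = α_i.
NE contributions = (2.2, 4.5, 4.9, 2.6, 1.4); X = 15.6.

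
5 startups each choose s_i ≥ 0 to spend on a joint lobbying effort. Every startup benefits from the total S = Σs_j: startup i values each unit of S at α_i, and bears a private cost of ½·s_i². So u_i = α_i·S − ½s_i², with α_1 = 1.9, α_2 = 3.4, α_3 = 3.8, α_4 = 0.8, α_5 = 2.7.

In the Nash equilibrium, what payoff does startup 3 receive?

Startup i's FOC: ∂u_i/∂s_i = α_i − s_i = 0, so s_i* = α_i.
NE contributions = (1.9, 3.4, 3.8, 0.8, 2.7); S = 12.6.
u_3 = α_3·S − ½·(s_3)² = 3.8·12.6 − ½·3.8² = 40.66.

40.66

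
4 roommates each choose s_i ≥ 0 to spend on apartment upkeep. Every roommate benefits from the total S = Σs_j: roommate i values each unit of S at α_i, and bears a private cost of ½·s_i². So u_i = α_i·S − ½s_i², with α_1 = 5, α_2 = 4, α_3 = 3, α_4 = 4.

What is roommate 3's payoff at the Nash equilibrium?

Roommate i's FOC: ∂u_i/∂s_i = α_i − s_i = 0, so s_i* = α_i.
NE contributions = (5, 4, 3, 4); S = 16.
u_3 = α_3·S − ½·(s_3)² = 3·16 − ½·3² = 43.5.

43.5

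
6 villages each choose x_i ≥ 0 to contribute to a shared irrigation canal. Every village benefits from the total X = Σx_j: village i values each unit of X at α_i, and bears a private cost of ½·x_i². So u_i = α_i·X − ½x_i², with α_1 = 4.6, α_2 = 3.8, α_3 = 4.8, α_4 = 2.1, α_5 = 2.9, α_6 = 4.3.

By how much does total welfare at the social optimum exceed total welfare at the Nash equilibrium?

1057.475

Village i's FOC: ∂u_i/∂x_i = α_i − x_i = 0, so x_i* = α_i.
NE contributions = (4.6, 3.8, 4.8, 2.1, 2.9, 4.3); X = 22.5.
W^NE = (Σα)·X − ½Σα_i² = 22.5² − ½·89.95 = 461.275.
Planner sets x_i = Σα_j = 22.5 for every i, so X^SO = 6·22.5 = 135.
W^SO = (Σα)·X^SO − ½·6·(Σα)² = (6/2)·22.5² = 1518.75.
Deadweight loss = W^SO − W^NE = 1057.475.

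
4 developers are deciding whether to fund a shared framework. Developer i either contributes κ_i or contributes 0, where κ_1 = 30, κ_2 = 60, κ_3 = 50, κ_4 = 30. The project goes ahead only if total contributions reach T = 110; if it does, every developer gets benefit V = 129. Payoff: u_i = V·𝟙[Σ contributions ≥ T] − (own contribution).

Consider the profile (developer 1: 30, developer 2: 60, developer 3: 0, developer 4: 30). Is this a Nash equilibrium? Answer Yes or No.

Yes

Total = 120 ≥ 110: provided.
Developer 1 (pledges 30, payoff 99): dropping to 0 → total 90, payoff 0. No gain.
Developer 2 (pledges 60, payoff 69): dropping to 0 → total 60, payoff 0. No gain.
Developer 3 (pledges 0, payoff 129): pledging 50 → total 170, payoff 79. No gain.
Developer 4 (pledges 30, payoff 99): dropping to 0 → total 90, payoff 0. No gain.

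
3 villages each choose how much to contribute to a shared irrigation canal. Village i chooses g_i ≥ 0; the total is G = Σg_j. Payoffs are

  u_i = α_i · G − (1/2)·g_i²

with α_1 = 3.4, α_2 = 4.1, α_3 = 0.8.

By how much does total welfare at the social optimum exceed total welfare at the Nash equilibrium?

Village i's FOC: ∂u_i/∂g_i = α_i − g_i = 0, so g_i* = α_i.
NE contributions = (3.4, 4.1, 0.8); G = 8.3.
W^NE = (Σα)·G − ½Σα_i² = 8.3² − ½·29.01 = 54.385.
Planner sets g_i = Σα_j = 8.3 for every i, so G^SO = 3·8.3 = 24.9.
W^SO = (Σα)·G^SO − ½·3·(Σα)² = (3/2)·8.3² = 103.335.
Deadweight loss = W^SO − W^NE = 48.95.

48.95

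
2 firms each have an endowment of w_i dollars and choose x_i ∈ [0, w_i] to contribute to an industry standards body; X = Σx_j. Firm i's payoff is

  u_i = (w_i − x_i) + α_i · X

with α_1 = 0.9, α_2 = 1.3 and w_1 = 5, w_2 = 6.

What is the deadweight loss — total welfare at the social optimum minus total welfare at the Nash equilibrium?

∂u_i/∂x_i = α_i − 1, so firm i contributes w_i if α_i > 1, else 0.
α_i > 1 for i ∈ {2}; NE contributions (0, 6), X = 6.
W^NE = Σw_i − X^NE + (Σα_i)·X^NE = 11 + 1.2·6 = 18.2.
Planner: ∂(Σu_j)/∂x_i = Σα_j − 1 = 1.2 > 0, so everyone contributes w_i; X^SO = 11, W^SO = 11 + 1.2·11 = 24.2.
Deadweight loss = 6.

6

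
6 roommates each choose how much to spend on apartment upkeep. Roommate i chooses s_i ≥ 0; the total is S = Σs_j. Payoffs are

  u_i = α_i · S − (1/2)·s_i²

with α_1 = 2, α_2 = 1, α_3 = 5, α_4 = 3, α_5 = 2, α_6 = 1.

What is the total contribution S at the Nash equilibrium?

14

Roommate i's FOC: ∂u_i/∂s_i = α_i − s_i = 0, so s_i* = α_i.
NE contributions = (2, 1, 5, 3, 2, 1); S = 14.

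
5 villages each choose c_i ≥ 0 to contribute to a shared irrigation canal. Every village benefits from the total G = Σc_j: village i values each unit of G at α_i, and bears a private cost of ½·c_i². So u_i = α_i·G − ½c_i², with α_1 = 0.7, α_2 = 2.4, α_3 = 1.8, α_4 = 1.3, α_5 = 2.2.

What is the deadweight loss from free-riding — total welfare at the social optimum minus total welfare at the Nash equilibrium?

113.85

Village i's FOC: ∂u_i/∂c_i = α_i − c_i = 0, so c_i* = α_i.
NE contributions = (0.7, 2.4, 1.8, 1.3, 2.2); G = 8.4.
W^NE = (Σα)·G − ½Σα_i² = 8.4² − ½·16.02 = 62.55.
Planner sets c_i = Σα_j = 8.4 for every i, so G^SO = 5·8.4 = 42.
W^SO = (Σα)·G^SO − ½·5·(Σα)² = (5/2)·8.4² = 176.4.
Deadweight loss = W^SO − W^NE = 113.85.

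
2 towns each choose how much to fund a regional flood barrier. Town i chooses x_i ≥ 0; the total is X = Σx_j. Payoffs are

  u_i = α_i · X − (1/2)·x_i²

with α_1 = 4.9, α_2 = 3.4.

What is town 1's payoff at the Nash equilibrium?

Town i's FOC: ∂u_i/∂x_i = α_i − x_i = 0, so x_i* = α_i.
NE contributions = (4.9, 3.4); X = 8.3.
u_1 = α_1·X − ½·(x_1)² = 4.9·8.3 − ½·4.9² = 28.665.

28.665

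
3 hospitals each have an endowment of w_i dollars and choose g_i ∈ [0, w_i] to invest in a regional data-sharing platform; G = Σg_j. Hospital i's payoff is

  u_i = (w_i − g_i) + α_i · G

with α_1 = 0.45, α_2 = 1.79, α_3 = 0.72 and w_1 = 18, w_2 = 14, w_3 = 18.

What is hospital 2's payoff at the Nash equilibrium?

25.06

∂u_i/∂g_i = α_i − 1, so hospital i contributes w_i if α_i > 1, else 0.
α_i > 1 for i ∈ {2}; NE contributions (0, 14, 0), G = 14.
u_2 = (14 − 14) + 1.79·14 = 25.06.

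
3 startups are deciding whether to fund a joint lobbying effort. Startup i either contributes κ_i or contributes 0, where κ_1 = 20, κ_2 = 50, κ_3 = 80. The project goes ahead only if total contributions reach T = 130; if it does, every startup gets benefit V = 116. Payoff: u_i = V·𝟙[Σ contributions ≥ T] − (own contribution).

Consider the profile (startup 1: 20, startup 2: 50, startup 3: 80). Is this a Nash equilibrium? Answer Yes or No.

Total = 150 ≥ 130: provided.
Startup 1 (pledges 20, payoff 96): dropping to 0 → total 130, payoff 116. Profitable deviation.

No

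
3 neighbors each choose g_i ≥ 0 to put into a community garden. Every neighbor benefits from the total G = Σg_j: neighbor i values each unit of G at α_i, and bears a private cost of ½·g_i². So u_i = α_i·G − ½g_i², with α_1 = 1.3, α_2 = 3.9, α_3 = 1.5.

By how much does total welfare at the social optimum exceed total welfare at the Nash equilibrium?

Neighbor i's FOC: ∂u_i/∂g_i = α_i − g_i = 0, so g_i* = α_i.
NE contributions = (1.3, 3.9, 1.5); G = 6.7.
W^NE = (Σα)·G − ½Σα_i² = 6.7² − ½·19.15 = 35.315.
Planner sets g_i = Σα_j = 6.7 for every i, so G^SO = 3·6.7 = 20.1.
W^SO = (Σα)·G^SO − ½·3·(Σα)² = (3/2)·6.7² = 67.335.
Deadweight loss = W^SO − W^NE = 32.02.

32.02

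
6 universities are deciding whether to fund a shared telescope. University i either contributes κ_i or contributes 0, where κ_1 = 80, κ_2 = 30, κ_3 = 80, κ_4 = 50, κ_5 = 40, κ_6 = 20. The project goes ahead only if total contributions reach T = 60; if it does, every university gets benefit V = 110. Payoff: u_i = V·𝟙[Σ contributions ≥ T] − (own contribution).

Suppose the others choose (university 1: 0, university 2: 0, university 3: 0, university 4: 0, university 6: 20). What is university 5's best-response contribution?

Others' total = 20. Contributing 40 brings total to 60 ≥ 60: gain V − κ_5 = 70.
Best response: 40.

40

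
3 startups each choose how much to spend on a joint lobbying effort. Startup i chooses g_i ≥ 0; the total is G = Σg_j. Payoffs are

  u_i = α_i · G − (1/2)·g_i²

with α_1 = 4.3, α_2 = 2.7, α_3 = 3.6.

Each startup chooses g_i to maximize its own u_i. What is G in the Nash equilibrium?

10.6

Startup i's FOC: ∂u_i/∂g_i = α_i − g_i = 0, so g_i* = α_i.
NE contributions = (4.3, 2.7, 3.6); G = 10.6.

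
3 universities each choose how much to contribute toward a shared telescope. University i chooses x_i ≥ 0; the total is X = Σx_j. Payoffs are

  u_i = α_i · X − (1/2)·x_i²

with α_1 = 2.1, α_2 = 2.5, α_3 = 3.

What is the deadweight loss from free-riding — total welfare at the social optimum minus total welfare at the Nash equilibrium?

University i's FOC: ∂u_i/∂x_i = α_i − x_i = 0, so x_i* = α_i.
NE contributions = (2.1, 2.5, 3); X = 7.6.
W^NE = (Σα)·X − ½Σα_i² = 7.6² − ½·19.66 = 47.93.
Planner sets x_i = Σα_j = 7.6 for every i, so X^SO = 3·7.6 = 22.8.
W^SO = (Σα)·X^SO − ½·3·(Σα)² = (3/2)·7.6² = 86.64.
Deadweight loss = W^SO − W^NE = 38.71.

38.71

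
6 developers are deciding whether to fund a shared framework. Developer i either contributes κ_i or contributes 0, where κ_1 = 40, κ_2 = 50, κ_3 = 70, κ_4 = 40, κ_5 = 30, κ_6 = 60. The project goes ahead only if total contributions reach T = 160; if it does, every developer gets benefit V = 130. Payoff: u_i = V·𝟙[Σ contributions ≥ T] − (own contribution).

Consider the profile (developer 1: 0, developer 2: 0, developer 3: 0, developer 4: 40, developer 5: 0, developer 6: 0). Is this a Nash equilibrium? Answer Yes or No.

No

Total = 40 < 160: not provided.
Developer 1 (pledges 0, payoff 0): pledging 40 → total 80, payoff -40. No gain.
Developer 2 (pledges 0, payoff 0): pledging 50 → total 90, payoff -50. No gain.
Developer 3 (pledges 0, payoff 0): pledging 70 → total 110, payoff -70. No gain.
Developer 4 (pledges 40, payoff -40): dropping to 0 → total 0, payoff 0. Profitable deviation.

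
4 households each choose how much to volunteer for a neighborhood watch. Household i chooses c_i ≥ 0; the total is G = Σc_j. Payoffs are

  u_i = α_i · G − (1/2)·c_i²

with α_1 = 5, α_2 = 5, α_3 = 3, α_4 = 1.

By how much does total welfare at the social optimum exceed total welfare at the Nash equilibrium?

226

Household i's FOC: ∂u_i/∂c_i = α_i − c_i = 0, so c_i* = α_i.
NE contributions = (5, 5, 3, 1); G = 14.
W^NE = (Σα)·G − ½Σα_i² = 14² − ½·60 = 166.
Planner sets c_i = Σα_j = 14 for every i, so G^SO = 4·14 = 56.
W^SO = (Σα)·G^SO − ½·4·(Σα)² = (4/2)·14² = 392.
Deadweight loss = W^SO − W^NE = 226.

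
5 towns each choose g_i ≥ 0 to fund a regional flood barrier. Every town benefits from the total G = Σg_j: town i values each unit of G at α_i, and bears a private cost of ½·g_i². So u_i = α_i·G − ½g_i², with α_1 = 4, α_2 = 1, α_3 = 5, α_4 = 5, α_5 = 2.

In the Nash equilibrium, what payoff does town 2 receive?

16.5

Town i's FOC: ∂u_i/∂g_i = α_i − g_i = 0, so g_i* = α_i.
NE contributions = (4, 1, 5, 5, 2); G = 17.
u_2 = α_2·G − ½·(g_2)² = 1·17 − ½·1² = 16.5.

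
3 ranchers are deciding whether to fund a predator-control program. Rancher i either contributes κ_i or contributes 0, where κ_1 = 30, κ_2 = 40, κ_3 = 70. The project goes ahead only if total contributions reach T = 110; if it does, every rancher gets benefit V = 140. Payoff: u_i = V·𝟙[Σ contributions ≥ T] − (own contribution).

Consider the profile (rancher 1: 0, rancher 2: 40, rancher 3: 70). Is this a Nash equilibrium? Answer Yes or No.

Total = 110 ≥ 110: provided.
Rancher 1 (pledges 0, payoff 140): pledging 30 → total 140, payoff 110. No gain.
Rancher 2 (pledges 40, payoff 100): dropping to 0 → total 70, payoff 0. No gain.
Rancher 3 (pledges 70, payoff 70): dropping to 0 → total 40, payoff 0. No gain.

Yes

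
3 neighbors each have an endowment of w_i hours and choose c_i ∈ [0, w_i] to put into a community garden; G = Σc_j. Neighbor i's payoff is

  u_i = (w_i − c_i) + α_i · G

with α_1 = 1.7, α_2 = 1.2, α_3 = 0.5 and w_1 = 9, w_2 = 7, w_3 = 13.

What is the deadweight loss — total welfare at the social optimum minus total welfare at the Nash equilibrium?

∂u_i/∂c_i = α_i − 1, so neighbor i contributes w_i if α_i > 1, else 0.
α_i > 1 for i ∈ {1, 2}; NE contributions (9, 7, 0), G = 16.
W^NE = Σw_i − G^NE + (Σα_i)·G^NE = 29 + 2.4·16 = 67.4.
Planner: ∂(Σu_j)/∂c_i = Σα_j − 1 = 2.4 > 0, so everyone contributes w_i; G^SO = 29, W^SO = 29 + 2.4·29 = 98.6.
Deadweight loss = 31.2.

31.2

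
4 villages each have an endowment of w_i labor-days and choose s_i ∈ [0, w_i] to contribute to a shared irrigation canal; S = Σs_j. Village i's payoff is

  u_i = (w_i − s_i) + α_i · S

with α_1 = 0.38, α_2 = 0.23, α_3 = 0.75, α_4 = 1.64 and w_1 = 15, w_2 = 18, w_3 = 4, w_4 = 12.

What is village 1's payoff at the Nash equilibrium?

∂u_i/∂s_i = α_i − 1, so village i contributes w_i if α_i > 1, else 0.
α_i > 1 for i ∈ {4}; NE contributions (0, 0, 0, 12), S = 12.
u_1 = (15 − 0) + 0.38·12 = 19.56.

19.56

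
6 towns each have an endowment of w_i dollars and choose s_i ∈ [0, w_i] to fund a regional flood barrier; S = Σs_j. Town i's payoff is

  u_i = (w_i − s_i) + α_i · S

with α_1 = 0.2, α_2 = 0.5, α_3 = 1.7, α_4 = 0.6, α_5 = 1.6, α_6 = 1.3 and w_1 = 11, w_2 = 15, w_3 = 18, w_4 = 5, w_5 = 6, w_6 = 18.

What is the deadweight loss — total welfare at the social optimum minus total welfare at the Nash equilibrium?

151.9

∂u_i/∂s_i = α_i − 1, so town i contributes w_i if α_i > 1, else 0.
α_i > 1 for i ∈ {3, 5, 6}; NE contributions (0, 0, 18, 0, 6, 18), S = 42.
W^NE = Σw_i − S^NE + (Σα_i)·S^NE = 73 + 4.9·42 = 278.8.
Planner: ∂(Σu_j)/∂s_i = Σα_j − 1 = 4.9 > 0, so everyone contributes w_i; S^SO = 73, W^SO = 73 + 4.9·73 = 430.7.
Deadweight loss = 151.9.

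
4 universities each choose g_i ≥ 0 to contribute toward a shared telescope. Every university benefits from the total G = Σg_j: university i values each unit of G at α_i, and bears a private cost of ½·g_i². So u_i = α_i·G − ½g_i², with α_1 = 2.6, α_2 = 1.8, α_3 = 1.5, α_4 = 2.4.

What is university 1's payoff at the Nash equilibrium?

University i's FOC: ∂u_i/∂g_i = α_i − g_i = 0, so g_i* = α_i.
NE contributions = (2.6, 1.8, 1.5, 2.4); G = 8.3.
u_1 = α_1·G − ½·(g_1)² = 2.6·8.3 − ½·2.6² = 18.2.

18.2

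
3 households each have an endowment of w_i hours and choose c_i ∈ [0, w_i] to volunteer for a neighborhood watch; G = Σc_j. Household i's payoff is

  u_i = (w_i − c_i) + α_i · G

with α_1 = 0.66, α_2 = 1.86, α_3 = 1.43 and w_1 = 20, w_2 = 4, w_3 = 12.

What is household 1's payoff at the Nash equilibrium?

∂u_i/∂c_i = α_i − 1, so household i contributes w_i if α_i > 1, else 0.
α_i > 1 for i ∈ {2, 3}; NE contributions (0, 4, 12), G = 16.
u_1 = (20 − 0) + 0.66·16 = 30.56.

30.56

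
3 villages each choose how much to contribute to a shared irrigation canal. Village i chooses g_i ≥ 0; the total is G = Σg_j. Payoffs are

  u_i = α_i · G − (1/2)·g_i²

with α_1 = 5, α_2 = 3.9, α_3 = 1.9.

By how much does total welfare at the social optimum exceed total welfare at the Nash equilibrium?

80.23

Village i's FOC: ∂u_i/∂g_i = α_i − g_i = 0, so g_i* = α_i.
NE contributions = (5, 3.9, 1.9); G = 10.8.
W^NE = (Σα)·G − ½Σα_i² = 10.8² − ½·43.82 = 94.73.
Planner sets g_i = Σα_j = 10.8 for every i, so G^SO = 3·10.8 = 32.4.
W^SO = (Σα)·G^SO − ½·3·(Σα)² = (3/2)·10.8² = 174.96.
Deadweight loss = W^SO − W^NE = 80.23.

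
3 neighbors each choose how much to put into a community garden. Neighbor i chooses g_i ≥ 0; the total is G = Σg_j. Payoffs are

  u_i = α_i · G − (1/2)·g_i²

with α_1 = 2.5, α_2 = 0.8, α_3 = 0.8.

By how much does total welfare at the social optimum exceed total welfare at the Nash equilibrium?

Neighbor i's FOC: ∂u_i/∂g_i = α_i − g_i = 0, so g_i* = α_i.
NE contributions = (2.5, 0.8, 0.8); G = 4.1.
W^NE = (Σα)·G − ½Σα_i² = 4.1² − ½·7.53 = 13.045.
Planner sets g_i = Σα_j = 4.1 for every i, so G^SO = 3·4.1 = 12.3.
W^SO = (Σα)·G^SO − ½·3·(Σα)² = (3/2)·4.1² = 25.215.
Deadweight loss = W^SO − W^NE = 12.17.

12.17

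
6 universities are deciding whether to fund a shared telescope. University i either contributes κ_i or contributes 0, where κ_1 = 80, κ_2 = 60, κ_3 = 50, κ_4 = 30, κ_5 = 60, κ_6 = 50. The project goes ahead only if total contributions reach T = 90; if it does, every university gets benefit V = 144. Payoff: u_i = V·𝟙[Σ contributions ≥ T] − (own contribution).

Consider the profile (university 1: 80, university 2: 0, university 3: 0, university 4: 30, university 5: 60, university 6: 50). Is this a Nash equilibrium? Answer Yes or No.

Total = 220 ≥ 90: provided.
University 1 (pledges 80, payoff 64): dropping to 0 → total 140, payoff 144. Profitable deviation.

No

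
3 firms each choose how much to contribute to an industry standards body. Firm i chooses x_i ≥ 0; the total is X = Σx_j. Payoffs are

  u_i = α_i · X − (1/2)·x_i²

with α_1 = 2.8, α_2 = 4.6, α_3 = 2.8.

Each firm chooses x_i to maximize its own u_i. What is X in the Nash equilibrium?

10.2

Firm i's FOC: ∂u_i/∂x_i = α_i − x_i = 0, so x_i* = α_i.
NE contributions = (2.8, 4.6, 2.8); X = 10.2.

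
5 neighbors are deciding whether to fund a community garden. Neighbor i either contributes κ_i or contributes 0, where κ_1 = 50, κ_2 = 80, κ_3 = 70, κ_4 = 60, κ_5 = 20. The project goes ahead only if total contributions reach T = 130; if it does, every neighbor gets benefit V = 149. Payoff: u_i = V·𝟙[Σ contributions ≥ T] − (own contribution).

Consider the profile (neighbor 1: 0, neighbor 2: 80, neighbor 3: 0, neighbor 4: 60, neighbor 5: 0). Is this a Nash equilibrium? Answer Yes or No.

Total = 140 ≥ 130: provided.
Neighbor 1 (pledges 0, payoff 149): pledging 50 → total 190, payoff 99. No gain.
Neighbor 2 (pledges 80, payoff 69): dropping to 0 → total 60, payoff 0. No gain.
Neighbor 3 (pledges 0, payoff 149): pledging 70 → total 210, payoff 79. No gain.
Neighbor 4 (pledges 60, payoff 89): dropping to 0 → total 80, payoff 0. No gain.
Neighbor 5 (pledges 0, payoff 149): pledging 20 → total 160, payoff 129. No gain.

Yes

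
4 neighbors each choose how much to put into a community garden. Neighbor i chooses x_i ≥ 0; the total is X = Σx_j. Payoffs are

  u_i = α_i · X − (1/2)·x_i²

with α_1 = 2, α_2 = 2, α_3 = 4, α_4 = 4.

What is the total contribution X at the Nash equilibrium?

12

Neighbor i's FOC: ∂u_i/∂x_i = α_i − x_i = 0, so x_i* = α_i.
NE contributions = (2, 2, 4, 4); X = 12.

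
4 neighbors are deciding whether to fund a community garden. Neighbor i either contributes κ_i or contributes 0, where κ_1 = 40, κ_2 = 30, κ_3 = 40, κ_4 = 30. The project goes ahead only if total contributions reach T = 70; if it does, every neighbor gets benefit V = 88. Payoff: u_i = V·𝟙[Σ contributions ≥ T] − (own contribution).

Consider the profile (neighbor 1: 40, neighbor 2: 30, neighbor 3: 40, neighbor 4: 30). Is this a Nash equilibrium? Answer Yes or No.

Total = 140 ≥ 70: provided.
Neighbor 1 (pledges 40, payoff 48): dropping to 0 → total 100, payoff 88. Profitable deviation.

No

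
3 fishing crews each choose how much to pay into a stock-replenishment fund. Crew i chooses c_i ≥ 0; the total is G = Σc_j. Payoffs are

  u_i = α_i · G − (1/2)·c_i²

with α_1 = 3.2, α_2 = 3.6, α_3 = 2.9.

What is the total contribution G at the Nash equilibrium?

9.7

Crew i's FOC: ∂u_i/∂c_i = α_i − c_i = 0, so c_i* = α_i.
NE contributions = (3.2, 3.6, 2.9); G = 9.7.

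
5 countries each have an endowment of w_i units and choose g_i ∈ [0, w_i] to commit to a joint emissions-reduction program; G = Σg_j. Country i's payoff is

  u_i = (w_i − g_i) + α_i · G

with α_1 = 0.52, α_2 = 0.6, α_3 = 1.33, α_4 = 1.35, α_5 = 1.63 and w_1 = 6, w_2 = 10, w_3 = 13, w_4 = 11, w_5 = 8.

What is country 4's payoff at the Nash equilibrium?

43.2

∂u_i/∂g_i = α_i − 1, so country i contributes w_i if α_i > 1, else 0.
α_i > 1 for i ∈ {3, 4, 5}; NE contributions (0, 0, 13, 11, 8), G = 32.
u_4 = (11 − 11) + 1.35·32 = 43.2.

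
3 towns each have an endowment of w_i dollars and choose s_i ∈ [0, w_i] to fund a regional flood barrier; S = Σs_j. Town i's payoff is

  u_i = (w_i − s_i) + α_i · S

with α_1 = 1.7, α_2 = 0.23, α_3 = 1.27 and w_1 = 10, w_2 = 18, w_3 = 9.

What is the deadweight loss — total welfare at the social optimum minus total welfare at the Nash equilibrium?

∂u_i/∂s_i = α_i − 1, so town i contributes w_i if α_i > 1, else 0.
α_i > 1 for i ∈ {1, 3}; NE contributions (10, 0, 9), S = 19.
W^NE = Σw_i − S^NE + (Σα_i)·S^NE = 37 + 2.2·19 = 78.8.
Planner: ∂(Σu_j)/∂s_i = Σα_j − 1 = 2.2 > 0, so everyone contributes w_i; S^SO = 37, W^SO = 37 + 2.2·37 = 118.4.
Deadweight loss = 39.6.

39.6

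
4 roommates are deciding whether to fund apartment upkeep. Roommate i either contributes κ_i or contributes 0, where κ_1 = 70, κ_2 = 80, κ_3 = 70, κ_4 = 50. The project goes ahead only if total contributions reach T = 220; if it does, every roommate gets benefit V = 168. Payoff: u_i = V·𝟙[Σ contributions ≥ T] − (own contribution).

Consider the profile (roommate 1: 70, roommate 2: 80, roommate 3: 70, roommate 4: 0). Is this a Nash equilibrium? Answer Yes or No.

Yes

Total = 220 ≥ 220: provided.
Roommate 1 (pledges 70, payoff 98): dropping to 0 → total 150, payoff 0. No gain.
Roommate 2 (pledges 80, payoff 88): dropping to 0 → total 140, payoff 0. No gain.
Roommate 3 (pledges 70, payoff 98): dropping to 0 → total 150, payoff 0. No gain.
Roommate 4 (pledges 0, payoff 168): pledging 50 → total 270, payoff 118. No gain.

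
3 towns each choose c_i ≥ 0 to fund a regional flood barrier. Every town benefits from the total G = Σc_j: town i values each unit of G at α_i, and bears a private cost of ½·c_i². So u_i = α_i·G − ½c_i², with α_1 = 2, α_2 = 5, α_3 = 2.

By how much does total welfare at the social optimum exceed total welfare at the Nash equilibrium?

Town i's FOC: ∂u_i/∂c_i = α_i − c_i = 0, so c_i* = α_i.
NE contributions = (2, 5, 2); G = 9.
W^NE = (Σα)·G − ½Σα_i² = 9² − ½·33 = 64.5.
Planner sets c_i = Σα_j = 9 for every i, so G^SO = 3·9 = 27.
W^SO = (Σα)·G^SO − ½·3·(Σα)² = (3/2)·9² = 121.5.
Deadweight loss = W^SO − W^NE = 57.

57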